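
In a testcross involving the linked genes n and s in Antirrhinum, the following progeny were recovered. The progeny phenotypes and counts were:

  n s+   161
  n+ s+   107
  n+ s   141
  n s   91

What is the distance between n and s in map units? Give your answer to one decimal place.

39.6 map units

The two most frequent classes, n+ s (141) and n s+ (161), are the parental types, so the F1 was n+ s / n s+.
The recombinant classes are n+ s+ and n s: 107 + 91 = 198.
Recombination frequency = 198/500 = 0.3960 ≈ 39.6%, i.e. 39.6 map units.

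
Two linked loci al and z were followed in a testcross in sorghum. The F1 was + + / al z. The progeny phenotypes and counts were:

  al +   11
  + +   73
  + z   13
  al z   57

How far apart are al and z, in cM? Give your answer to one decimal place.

15.6 cM

The recombinant classes are + z and al +: 13 + 11 = 24.
Recombination frequency = 24/154 = 0.1558 ≈ 15.6%, i.e. 15.6 cM.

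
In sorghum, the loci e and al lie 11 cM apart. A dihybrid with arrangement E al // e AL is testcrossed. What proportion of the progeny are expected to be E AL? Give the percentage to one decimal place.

5.5%

A map distance of 11 cM corresponds to a recombination frequency of 0.110.
The F1 is E al / e AL, so E AL is a recombinant gamete class with expected frequency r/2 = 0.110/2 = 0.0550.
That is 0.0550 = 5.5% of the progeny.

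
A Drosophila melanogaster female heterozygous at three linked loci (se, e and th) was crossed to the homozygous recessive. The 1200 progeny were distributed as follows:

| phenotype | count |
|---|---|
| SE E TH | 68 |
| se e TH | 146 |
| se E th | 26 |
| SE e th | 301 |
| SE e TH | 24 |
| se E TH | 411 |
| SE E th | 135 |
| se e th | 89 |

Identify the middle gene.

The two most frequent reciprocal classes, se E TH and SE e th, are the parental types, so the F1 was se E TH / SE e th.
The two rarest classes, se E th and SE e TH, are the double crossovers. Comparing them with the parentals, only the th allele has switched, so th is the middle locus and the order is e – th – se.

th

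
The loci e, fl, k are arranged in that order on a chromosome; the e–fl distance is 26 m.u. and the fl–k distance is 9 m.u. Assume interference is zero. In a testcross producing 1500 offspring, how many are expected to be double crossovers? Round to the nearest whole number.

35

Map distances give recombination frequencies of 0.260 and 0.090 for the two intervals.
With no interference, expected double-crossover frequency = 0.260 × 0.090 = 0.02340.
Expected number = 0.02340 × 1500 = 35.10 ≈ 35.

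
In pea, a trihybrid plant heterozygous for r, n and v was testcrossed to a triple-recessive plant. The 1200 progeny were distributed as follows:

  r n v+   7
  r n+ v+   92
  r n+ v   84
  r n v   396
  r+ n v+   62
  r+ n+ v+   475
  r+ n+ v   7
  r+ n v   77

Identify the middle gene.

v

The two most frequent reciprocal classes, r+ n+ v+ and r n v, are the parental types, so the F1 was r+ n+ v+ / r n v.
The two rarest classes, r+ n+ v and r n v+, are the double crossovers. Comparing them with the parentals, only the v allele has switched, so v is the middle locus and the order is r – v – n.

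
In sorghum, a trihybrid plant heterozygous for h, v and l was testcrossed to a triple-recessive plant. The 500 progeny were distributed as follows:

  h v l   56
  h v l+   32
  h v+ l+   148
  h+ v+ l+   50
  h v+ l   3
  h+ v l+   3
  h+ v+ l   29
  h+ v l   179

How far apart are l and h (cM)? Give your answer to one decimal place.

The two most frequent reciprocal classes, h+ v l and h v+ l+, are the parental types, so the F1 was h+ v l / h v+ l+.
The two rarest classes, h+ v l+ and h v+ l, are the double crossovers. Comparing them with the parentals, only the l allele has switched, so l is the middle locus and the order is h – l – v.
Crossovers in the h–l interval produce the single-crossover classes h v l and h+ v+ l+ (56 + 50 = 106) plus the double crossovers (6).
RF(h–l) = (106 + 6) / 500 = 112/500 = 0.2240 → 22.4 cM.

22.4 cM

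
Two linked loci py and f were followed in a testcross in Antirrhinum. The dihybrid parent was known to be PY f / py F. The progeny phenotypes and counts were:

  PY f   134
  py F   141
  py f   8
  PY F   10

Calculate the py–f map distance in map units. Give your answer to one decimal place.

6.1 map units

The recombinant classes are PY F and py f: 10 + 8 = 18.
Recombination frequency = 18/293 = 0.0614 ≈ 6.1%, i.e. 6.1 map units.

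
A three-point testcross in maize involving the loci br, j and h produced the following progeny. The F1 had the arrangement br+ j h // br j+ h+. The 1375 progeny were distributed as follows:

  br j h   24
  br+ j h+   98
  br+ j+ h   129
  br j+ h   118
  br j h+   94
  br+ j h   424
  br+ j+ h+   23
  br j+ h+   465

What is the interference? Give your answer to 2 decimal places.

0.09

The two rarest classes, br j h and br+ j+ h+, are the double crossovers. Comparing them with the parentals, only the br allele has switched, so br is the middle locus and the order is j – br – h.
j–br: (223 + 47)/1375 = 0.1964; br–h: (216 + 47)/1375 = 0.1913.
Expected DCO frequency = 0.1964 × 0.1913 ≈ 0.03757; observed = 47/1375 ≈ 0.03418.
Coefficient of coincidence = 0.03418/0.03757 ≈ 0.91; interference = 1 − 0.91 = 0.09.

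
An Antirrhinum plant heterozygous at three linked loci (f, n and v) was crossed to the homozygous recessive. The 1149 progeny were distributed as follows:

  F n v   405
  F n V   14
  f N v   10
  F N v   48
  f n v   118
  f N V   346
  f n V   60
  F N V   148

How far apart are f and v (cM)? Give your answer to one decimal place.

25.2 cM

The two most frequent reciprocal classes, F n v and f N V, are the parental types, so the F1 was F n v / f N V.
The two rarest classes, F n V and f N v, are the double crossovers. Comparing them with the parentals, only the v allele has switched, so v is the middle locus and the order is n – v – f.
Crossovers in the v–f interval produce the single-crossover classes f n v and F N V (118 + 148 = 266) plus the double crossovers (24).
RF(v–f) = (266 + 24) / 1149 = 290/1149 = 0.2524 → 25.2 cM.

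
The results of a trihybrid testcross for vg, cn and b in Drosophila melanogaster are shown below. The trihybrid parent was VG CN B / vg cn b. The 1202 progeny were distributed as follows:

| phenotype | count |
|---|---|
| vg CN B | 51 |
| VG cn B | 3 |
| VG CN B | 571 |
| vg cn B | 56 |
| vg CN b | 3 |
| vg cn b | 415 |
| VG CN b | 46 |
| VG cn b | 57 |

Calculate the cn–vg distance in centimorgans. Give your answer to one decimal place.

9.5 centimorgans

The two rarest classes, VG cn B and vg CN b, are the double crossovers. Comparing them with the parentals, only the cn allele has switched, so cn is the middle locus and the order is b – cn – vg.
Crossovers in the cn–vg interval produce the single-crossover classes vg CN B and VG cn b (51 + 57 = 108) plus the double crossovers (6).
RF(cn–vg) = (108 + 6) / 1202 = 114/1202 = 0.0948 → 9.5 centimorgans.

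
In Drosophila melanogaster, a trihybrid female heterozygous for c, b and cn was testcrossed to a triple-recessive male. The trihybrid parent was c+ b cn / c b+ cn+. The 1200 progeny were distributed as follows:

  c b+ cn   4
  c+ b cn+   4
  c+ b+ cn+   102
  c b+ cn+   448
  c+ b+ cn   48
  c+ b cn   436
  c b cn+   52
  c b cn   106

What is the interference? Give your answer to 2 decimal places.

The two rarest classes, c+ b cn+ and c b+ cn, are the double crossovers. Comparing them with the parentals, only the cn allele has switched, so cn is the middle locus and the order is c – cn – b.
c–cn: (208 + 8)/1200 = 0.1800; cn–b: (100 + 8)/1200 = 0.0900.
Expected DCO frequency = 0.1800 × 0.0900 ≈ 0.01620; observed = 8/1200 ≈ 0.00667.
Coefficient of coincidence = 0.00667/0.01620 ≈ 0.41; interference = 1 − 0.41 = 0.59.

0.59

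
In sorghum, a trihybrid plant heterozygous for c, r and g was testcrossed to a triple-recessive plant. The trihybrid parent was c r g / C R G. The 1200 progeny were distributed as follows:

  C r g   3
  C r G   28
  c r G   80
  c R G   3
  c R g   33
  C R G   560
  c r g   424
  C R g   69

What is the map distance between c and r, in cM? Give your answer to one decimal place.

5.6 cM

The two rarest classes, C r g and c R G, are the double crossovers. Comparing them with the parentals, only the c allele has switched, so c is the middle locus and the order is r – c – g.
Crossovers in the r–c interval produce the single-crossover classes c R g and C r G (33 + 28 = 61) plus the double crossovers (6).
RF(r–c) = (61 + 6) / 1200 = 67/1200 = 0.0558 → 5.6 cM.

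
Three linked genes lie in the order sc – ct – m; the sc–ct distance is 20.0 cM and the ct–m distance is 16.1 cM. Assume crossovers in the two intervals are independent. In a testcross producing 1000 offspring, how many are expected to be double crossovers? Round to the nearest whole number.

Map distances give recombination frequencies of 0.200 and 0.161 for the two intervals.
With no interference, expected double-crossover frequency = 0.200 × 0.161 = 0.03220.
Expected number = 0.03220 × 1000 = 32.20 ≈ 32.

32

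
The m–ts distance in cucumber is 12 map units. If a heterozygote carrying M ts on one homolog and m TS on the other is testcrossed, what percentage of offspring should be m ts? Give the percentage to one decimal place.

A map distance of 12 map units corresponds to a recombination frequency of 0.120.
The F1 is M ts / m TS, so m ts is a recombinant gamete class with expected frequency r/2 = 0.120/2 = 0.0600.
That is 0.0600 = 6.0% of the progeny.

6.0%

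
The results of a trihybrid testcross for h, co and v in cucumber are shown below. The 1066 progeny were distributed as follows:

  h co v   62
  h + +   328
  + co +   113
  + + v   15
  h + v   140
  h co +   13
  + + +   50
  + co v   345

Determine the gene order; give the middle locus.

co

The two most frequent reciprocal classes, h + + and + co v, are the parental types, so the F1 was h + + / + co v.
The two rarest classes, h co + and + + v, are the double crossovers. Comparing them with the parentals, only the co allele has switched, so co is the middle locus and the order is h – co – v.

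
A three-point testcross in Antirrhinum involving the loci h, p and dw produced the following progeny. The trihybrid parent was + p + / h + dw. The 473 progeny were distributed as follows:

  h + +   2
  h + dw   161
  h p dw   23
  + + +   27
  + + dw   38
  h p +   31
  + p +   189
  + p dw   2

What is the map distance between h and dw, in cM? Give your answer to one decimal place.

The two rarest classes, + p dw and h + +, are the double crossovers. Comparing them with the parentals, only the dw allele has switched, so dw is the middle locus and the order is h – dw – p.
Crossovers in the h–dw interval produce the single-crossover classes h p + and + + dw (31 + 38 = 69) plus the double crossovers (4).
RF(h–dw) = (69 + 4) / 473 = 73/473 = 0.1543 → 15.4 cM.

15.4 cM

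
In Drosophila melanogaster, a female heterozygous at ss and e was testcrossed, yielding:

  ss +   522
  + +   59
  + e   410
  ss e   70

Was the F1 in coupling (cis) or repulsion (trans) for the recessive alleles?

The two most frequent classes are + e (410) and ss + (522); these are the parental (non-recombinant) types.
So the F1 carried + e on one chromosome and ss + on the other — the recessive alleles are on opposite chromosomes (trans / repulsion).

trans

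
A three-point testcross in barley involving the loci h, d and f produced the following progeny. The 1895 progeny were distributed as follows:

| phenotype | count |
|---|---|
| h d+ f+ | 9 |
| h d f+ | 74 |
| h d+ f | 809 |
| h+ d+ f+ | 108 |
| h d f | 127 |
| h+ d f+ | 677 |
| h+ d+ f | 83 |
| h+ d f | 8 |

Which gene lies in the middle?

f

The two most frequent reciprocal classes, h+ d f+ and h d+ f, are the parental types, so the F1 was h+ d f+ / h d+ f.
The two rarest classes, h+ d f and h d+ f+, are the double crossovers. Comparing them with the parentals, only the f allele has switched, so f is the middle locus and the order is d – f – h.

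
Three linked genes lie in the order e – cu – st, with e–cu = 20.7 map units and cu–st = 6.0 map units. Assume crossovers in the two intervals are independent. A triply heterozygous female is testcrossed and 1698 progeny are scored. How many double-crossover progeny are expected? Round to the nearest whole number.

Map distances give recombination frequencies of 0.207 and 0.060 for the two intervals.
With no interference, expected double-crossover frequency = 0.207 × 0.060 = 0.01242.
Expected number = 0.01242 × 1698 = 21.09 ≈ 21.

21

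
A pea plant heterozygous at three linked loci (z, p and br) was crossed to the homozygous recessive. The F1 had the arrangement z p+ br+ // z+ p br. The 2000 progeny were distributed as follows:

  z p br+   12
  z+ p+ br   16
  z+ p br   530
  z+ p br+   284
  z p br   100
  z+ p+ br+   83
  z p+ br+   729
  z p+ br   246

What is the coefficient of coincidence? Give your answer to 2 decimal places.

0.48

The two rarest classes, z p br+ and z+ p+ br, are the double crossovers. Comparing them with the parentals, only the p allele has switched, so p is the middle locus and the order is z – p – br.
z–p: (183 + 28)/2000 = 0.1055; p–br: (530 + 28)/2000 = 0.2790.
Expected DCO frequency = 0.1055 × 0.2790 ≈ 0.02943; observed = 28/2000 ≈ 0.01400.
Coefficient of coincidence = 0.01400/0.02943 ≈ 0.48.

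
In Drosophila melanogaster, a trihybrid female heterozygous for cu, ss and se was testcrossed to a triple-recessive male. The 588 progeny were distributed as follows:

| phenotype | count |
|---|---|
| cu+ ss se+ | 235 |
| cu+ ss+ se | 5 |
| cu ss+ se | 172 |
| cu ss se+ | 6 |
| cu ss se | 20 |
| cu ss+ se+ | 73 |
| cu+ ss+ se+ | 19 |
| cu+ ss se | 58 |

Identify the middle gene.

cu

The two most frequent reciprocal classes, cu ss+ se and cu+ ss se+, are the parental types, so the F1 was cu ss+ se / cu+ ss se+.
The two rarest classes, cu+ ss+ se and cu ss se+, are the double crossovers. Comparing them with the parentals, only the cu allele has switched, so cu is the middle locus and the order is ss – cu – se.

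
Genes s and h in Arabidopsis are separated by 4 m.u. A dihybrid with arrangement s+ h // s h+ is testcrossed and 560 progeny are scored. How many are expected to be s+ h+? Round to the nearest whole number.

A map distance of 4 m.u. corresponds to a recombination frequency of 0.040.
The F1 is s+ h / s h+, so s+ h+ is a recombinant gamete class with expected frequency r/2 = 0.040/2 = 0.0200.
Expected number = 0.0200 × 560 = 11.20 ≈ 11.

11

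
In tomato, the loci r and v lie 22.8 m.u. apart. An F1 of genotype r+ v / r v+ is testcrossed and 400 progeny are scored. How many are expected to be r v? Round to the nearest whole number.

A map distance of 22.8 m.u. corresponds to a recombination frequency of 0.228.
The F1 is r+ v / r v+, so r v is a recombinant gamete class with expected frequency r/2 = 0.228/2 = 0.1140.
Expected number = 0.1140 × 400 = 45.60 ≈ 46.

46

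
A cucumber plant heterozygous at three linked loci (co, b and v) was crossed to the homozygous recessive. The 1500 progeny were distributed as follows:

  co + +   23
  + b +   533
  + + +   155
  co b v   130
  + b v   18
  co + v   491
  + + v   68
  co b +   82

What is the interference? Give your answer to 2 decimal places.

The two most frequent reciprocal classes, + b + and co + v, are the parental types, so the F1 was + b + / co + v.
The two rarest classes, + b v and co + +, are the double crossovers. Comparing them with the parentals, only the v allele has switched, so v is the middle locus and the order is co – v – b.
co–v: (150 + 41)/1500 = 0.1273; v–b: (285 + 41)/1500 = 0.2173.
Expected DCO frequency = 0.1273 × 0.2173 ≈ 0.02766; observed = 41/1500 ≈ 0.02733.
Coefficient of coincidence = 0.02733/0.02766 ≈ 0.99; interference = 1 − 0.99 = 0.01.

0.01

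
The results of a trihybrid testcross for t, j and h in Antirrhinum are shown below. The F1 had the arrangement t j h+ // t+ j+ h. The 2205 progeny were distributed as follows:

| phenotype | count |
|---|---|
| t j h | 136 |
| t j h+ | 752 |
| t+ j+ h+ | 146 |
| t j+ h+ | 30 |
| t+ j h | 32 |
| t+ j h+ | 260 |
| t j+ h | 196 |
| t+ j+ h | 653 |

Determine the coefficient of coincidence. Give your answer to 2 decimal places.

The two rarest classes, t j+ h+ and t+ j h, are the double crossovers. Comparing them with the parentals, only the j allele has switched, so j is the middle locus and the order is t – j – h.
t–j: (456 + 62)/2205 = 0.2349; j–h: (282 + 62)/2205 = 0.1560.
Expected DCO frequency = 0.2349 × 0.1560 ≈ 0.03664; observed = 62/2205 ≈ 0.02812.
Coefficient of coincidence = 0.02812/0.03664 ≈ 0.77.

0.77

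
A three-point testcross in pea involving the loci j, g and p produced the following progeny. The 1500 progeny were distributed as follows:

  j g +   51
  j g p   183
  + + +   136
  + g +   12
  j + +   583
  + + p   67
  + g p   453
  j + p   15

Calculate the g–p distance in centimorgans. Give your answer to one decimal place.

9.7 centimorgans

The two most frequent reciprocal classes, j + + and + g p, are the parental types, so the F1 was j + + / + g p.
The two rarest classes, j + p and + g +, are the double crossovers. Comparing them with the parentals, only the p allele has switched, so p is the middle locus and the order is j – p – g.
Crossovers in the p–g interval produce the single-crossover classes j g + and + + p (51 + 67 = 118) plus the double crossovers (27).
RF(p–g) = (118 + 27) / 1500 = 145/1500 = 0.0967 → 9.7 centimorgans.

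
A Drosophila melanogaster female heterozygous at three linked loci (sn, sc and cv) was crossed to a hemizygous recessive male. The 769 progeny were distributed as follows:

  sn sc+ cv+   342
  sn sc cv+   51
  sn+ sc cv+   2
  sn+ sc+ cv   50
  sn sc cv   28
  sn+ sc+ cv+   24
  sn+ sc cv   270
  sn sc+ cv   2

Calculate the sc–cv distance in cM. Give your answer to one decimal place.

The two most frequent reciprocal classes, sn sc+ cv+ and sn+ sc cv, are the parental types, so the F1 was sn sc+ cv+ / sn+ sc cv.
The two rarest classes, sn sc+ cv and sn+ sc cv+, are the double crossovers. Comparing them with the parentals, only the cv allele has switched, so cv is the middle locus and the order is sc – cv – sn.
Crossovers in the sc–cv interval produce the single-crossover classes sn sc cv+ and sn+ sc+ cv (51 + 50 = 101) plus the double crossovers (4).
RF(sc–cv) = (101 + 4) / 769 = 105/769 = 0.1365 → 13.7 cM.

13.7 cM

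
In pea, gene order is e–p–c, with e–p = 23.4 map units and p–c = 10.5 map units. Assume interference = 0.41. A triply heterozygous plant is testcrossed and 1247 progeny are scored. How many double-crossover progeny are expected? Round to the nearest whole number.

Map distances give recombination frequencies of 0.234 and 0.105 for the two intervals.
With interference 0.41 (so coincidence = 0.59), expected double-crossover frequency = 0.234 × 0.105 × 0.59 = 0.01450.
Expected number = 0.01450 × 1247 = 18.08 ≈ 18.

18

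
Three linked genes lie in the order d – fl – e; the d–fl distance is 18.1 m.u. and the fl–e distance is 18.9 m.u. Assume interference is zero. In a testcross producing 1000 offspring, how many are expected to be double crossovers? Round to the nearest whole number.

Map distances give recombination frequencies of 0.181 and 0.189 for the two intervals.
With no interference, expected double-crossover frequency = 0.181 × 0.189 = 0.03421.
Expected number = 0.03421 × 1000 = 34.21 ≈ 34.

34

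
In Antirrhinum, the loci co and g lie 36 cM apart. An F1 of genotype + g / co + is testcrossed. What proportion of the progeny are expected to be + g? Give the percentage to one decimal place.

A map distance of 36 cM corresponds to a recombination frequency of 0.360.
The F1 is + g / co +, so + g is a parental gamete class with expected frequency (1 − r)/2 = 0.640/2 = 0.3200.
That is 0.3200 = 32.0% of the progeny.

32.0%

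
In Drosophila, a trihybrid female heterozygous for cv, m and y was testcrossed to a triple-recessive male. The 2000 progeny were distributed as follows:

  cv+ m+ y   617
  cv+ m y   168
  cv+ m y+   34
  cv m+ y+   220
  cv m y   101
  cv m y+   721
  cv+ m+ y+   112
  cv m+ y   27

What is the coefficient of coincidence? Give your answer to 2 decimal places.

The two most frequent reciprocal classes, cv m y+ and cv+ m+ y, are the parental types, so the F1 was cv m y+ / cv+ m+ y.
The two rarest classes, cv+ m y+ and cv m+ y, are the double crossovers. Comparing them with the parentals, only the cv allele has switched, so cv is the middle locus and the order is y – cv – m.
y–cv: (213 + 61)/2000 = 0.1370; cv–m: (388 + 61)/2000 = 0.2245.
Expected DCO frequency = 0.1370 × 0.2245 ≈ 0.03076; observed = 61/2000 ≈ 0.03050.
Coefficient of coincidence = 0.03050/0.03076 ≈ 0.99.

0.99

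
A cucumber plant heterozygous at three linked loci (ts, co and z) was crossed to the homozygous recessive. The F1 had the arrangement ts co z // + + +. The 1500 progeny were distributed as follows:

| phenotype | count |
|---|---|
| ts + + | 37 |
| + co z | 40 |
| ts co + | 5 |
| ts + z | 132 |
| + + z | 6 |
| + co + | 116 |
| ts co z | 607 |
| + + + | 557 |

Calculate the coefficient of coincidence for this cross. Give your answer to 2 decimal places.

The two rarest classes, ts co + and + + z, are the double crossovers. Comparing them with the parentals, only the z allele has switched, so z is the middle locus and the order is ts – z – co.
ts–z: (77 + 11)/1500 = 0.0587; z–co: (248 + 11)/1500 = 0.1727.
Expected DCO frequency = 0.0587 × 0.1727 ≈ 0.01014; observed = 11/1500 ≈ 0.00733.
Coefficient of coincidence = 0.00733/0.01014 ≈ 0.72.

0.72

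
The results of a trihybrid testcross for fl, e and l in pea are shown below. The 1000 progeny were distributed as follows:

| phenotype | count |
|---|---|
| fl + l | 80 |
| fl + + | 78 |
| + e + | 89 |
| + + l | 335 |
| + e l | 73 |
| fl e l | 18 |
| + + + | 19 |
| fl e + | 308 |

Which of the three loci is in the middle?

The two most frequent reciprocal classes, + + l and fl e +, are the parental types, so the F1 was + + l / fl e +.
The two rarest classes, + + + and fl e l, are the double crossovers. Comparing them with the parentals, only the l allele has switched, so l is the middle locus and the order is e – l – fl.

l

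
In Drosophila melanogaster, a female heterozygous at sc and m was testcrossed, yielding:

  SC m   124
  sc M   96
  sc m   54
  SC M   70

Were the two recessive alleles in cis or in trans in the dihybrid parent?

trans

The two most frequent classes are SC m (124) and sc M (96); these are the parental (non-recombinant) types.
So the F1 carried SC m on one chromosome and sc M on the other — the recessive alleles are on opposite chromosomes (trans / repulsion).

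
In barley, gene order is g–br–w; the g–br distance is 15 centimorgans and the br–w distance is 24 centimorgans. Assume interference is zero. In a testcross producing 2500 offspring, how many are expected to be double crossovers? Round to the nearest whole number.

90

Map distances give recombination frequencies of 0.150 and 0.240 for the two intervals.
With no interference, expected double-crossover frequency = 0.150 × 0.240 = 0.03600.
Expected number = 0.03600 × 2500 = 90.00 ≈ 90.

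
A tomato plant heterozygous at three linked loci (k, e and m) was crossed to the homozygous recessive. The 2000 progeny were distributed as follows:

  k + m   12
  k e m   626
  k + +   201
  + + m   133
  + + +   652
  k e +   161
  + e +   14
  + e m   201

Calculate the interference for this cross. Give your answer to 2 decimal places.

The two most frequent reciprocal classes, k e m and + + +, are the parental types, so the F1 was k e m / + + +.
The two rarest classes, k + m and + e +, are the double crossovers. Comparing them with the parentals, only the e allele has switched, so e is the middle locus and the order is k – e – m.
k–e: (402 + 26)/2000 = 0.2140; e–m: (294 + 26)/2000 = 0.1600.
Expected DCO frequency = 0.2140 × 0.1600 ≈ 0.03424; observed = 26/2000 ≈ 0.01300.
Coefficient of coincidence = 0.01300/0.03424 ≈ 0.38; interference = 1 − 0.38 = 0.62.

0.62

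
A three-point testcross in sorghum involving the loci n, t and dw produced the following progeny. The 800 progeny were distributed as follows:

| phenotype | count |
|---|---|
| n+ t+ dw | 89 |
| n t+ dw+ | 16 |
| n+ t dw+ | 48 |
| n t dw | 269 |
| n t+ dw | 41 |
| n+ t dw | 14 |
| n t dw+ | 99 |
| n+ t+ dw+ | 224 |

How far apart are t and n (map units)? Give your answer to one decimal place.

The two most frequent reciprocal classes, n+ t+ dw+ and n t dw, are the parental types, so the F1 was n+ t+ dw+ / n t dw.
The two rarest classes, n t+ dw+ and n+ t dw, are the double crossovers. Comparing them with the parentals, only the n allele has switched, so n is the middle locus and the order is t – n – dw.
Crossovers in the t–n interval produce the single-crossover classes n+ t dw+ and n t+ dw (48 + 41 = 89) plus the double crossovers (30).
RF(t–n) = (89 + 30) / 800 = 119/800 = 0.1487 → 14.9 map units.

14.9 map units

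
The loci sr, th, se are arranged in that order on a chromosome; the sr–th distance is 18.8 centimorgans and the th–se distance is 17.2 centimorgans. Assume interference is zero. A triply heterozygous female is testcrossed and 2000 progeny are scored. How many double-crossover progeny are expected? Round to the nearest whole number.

Map distances give recombination frequencies of 0.188 and 0.172 for the two intervals.
With no interference, expected double-crossover frequency = 0.188 × 0.172 = 0.03234.
Expected number = 0.03234 × 2000 = 64.67 ≈ 65.

65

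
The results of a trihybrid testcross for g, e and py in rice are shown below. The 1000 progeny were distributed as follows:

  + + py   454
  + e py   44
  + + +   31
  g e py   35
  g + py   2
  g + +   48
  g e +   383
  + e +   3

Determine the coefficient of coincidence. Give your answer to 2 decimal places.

The two most frequent reciprocal classes, + + py and g e +, are the parental types, so the F1 was + + py / g e +.
The two rarest classes, g + py and + e +, are the double crossovers. Comparing them with the parentals, only the g allele has switched, so g is the middle locus and the order is e – g – py.
e–g: (92 + 5)/1000 = 0.0970; g–py: (66 + 5)/1000 = 0.0710.
Expected DCO frequency = 0.0970 × 0.0710 ≈ 0.00689; observed = 5/1000 ≈ 0.00500.
Coefficient of coincidence = 0.00500/0.00689 ≈ 0.73.

0.73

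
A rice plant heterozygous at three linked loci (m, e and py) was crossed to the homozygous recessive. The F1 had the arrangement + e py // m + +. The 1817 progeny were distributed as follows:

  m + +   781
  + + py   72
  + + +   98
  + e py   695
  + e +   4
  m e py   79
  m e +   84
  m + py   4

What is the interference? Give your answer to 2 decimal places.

0.52

The two rarest classes, + e + and m + py, are the double crossovers. Comparing them with the parentals, only the py allele has switched, so py is the middle locus and the order is m – py – e.
m–py: (177 + 8)/1817 = 0.1018; py–e: (156 + 8)/1817 = 0.0903.
Expected DCO frequency = 0.1018 × 0.0903 ≈ 0.00919; observed = 8/1817 ≈ 0.00440.
Coefficient of coincidence = 0.00440/0.00919 ≈ 0.48; interference = 1 − 0.48 = 0.52.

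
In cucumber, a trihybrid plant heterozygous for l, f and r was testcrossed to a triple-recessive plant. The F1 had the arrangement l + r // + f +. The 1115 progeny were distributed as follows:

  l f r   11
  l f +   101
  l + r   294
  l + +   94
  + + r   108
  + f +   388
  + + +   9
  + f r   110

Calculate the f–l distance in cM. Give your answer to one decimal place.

The two rarest classes, l f r and + + +, are the double crossovers. Comparing them with the parentals, only the f allele has switched, so f is the middle locus and the order is l – f – r.
Crossovers in the l–f interval produce the single-crossover classes + + r and l f + (108 + 101 = 209) plus the double crossovers (20).
RF(l–f) = (209 + 20) / 1115 = 229/1115 = 0.2054 → 20.5 cM.

20.5 cM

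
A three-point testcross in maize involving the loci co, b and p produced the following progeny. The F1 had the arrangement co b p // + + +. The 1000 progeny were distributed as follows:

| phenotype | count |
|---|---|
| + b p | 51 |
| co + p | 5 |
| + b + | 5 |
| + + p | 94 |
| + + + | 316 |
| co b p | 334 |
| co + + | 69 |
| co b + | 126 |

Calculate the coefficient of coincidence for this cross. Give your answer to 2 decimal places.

The two rarest classes, co + p and + b +, are the double crossovers. Comparing them with the parentals, only the b allele has switched, so b is the middle locus and the order is p – b – co.
p–b: (220 + 10)/1000 = 0.2300; b–co: (120 + 10)/1000 = 0.1300.
Expected DCO frequency = 0.2300 × 0.1300 ≈ 0.02990; observed = 10/1000 ≈ 0.01000.
Coefficient of coincidence = 0.01000/0.02990 ≈ 0.33.

0.33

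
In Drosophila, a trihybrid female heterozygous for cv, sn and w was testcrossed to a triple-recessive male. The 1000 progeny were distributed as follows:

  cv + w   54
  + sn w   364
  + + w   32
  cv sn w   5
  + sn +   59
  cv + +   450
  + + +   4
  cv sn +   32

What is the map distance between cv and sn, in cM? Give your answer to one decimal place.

The two most frequent reciprocal classes, + sn w and cv + +, are the parental types, so the F1 was + sn w / cv + +.
The two rarest classes, cv sn w and + + +, are the double crossovers. Comparing them with the parentals, only the cv allele has switched, so cv is the middle locus and the order is sn – cv – w.
Crossovers in the sn–cv interval produce the single-crossover classes + + w and cv sn + (32 + 32 = 64) plus the double crossovers (9).
RF(sn–cv) = (64 + 9) / 1000 = 73/1000 = 0.0730 → 7.3 cM.

7.3 cM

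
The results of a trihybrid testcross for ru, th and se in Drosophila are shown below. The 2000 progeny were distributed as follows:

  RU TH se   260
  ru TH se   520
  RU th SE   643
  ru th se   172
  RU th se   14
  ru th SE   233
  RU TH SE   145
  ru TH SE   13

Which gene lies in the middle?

se

The two most frequent reciprocal classes, ru TH se and RU th SE, are the parental types, so the F1 was ru TH se / RU th SE.
The two rarest classes, ru TH SE and RU th se, are the double crossovers. Comparing them with the parentals, only the se allele has switched, so se is the middle locus and the order is ru – se – th.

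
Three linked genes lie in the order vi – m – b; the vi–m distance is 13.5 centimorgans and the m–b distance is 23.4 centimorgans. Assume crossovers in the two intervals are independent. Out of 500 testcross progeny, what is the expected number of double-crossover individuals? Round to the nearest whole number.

16

Map distances give recombination frequencies of 0.135 and 0.234 for the two intervals.
With no interference, expected double-crossover frequency = 0.135 × 0.234 = 0.03159.
Expected number = 0.03159 × 500 = 15.79 ≈ 16.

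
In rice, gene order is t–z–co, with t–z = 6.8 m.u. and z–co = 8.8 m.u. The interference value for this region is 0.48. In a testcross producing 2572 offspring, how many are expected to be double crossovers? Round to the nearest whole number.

8

Map distances give recombination frequencies of 0.068 and 0.088 for the two intervals.
With interference 0.48 (so coincidence = 0.52), expected double-crossover frequency = 0.068 × 0.088 × 0.52 = 0.00311.
Expected number = 0.00311 × 2572 = 8.00 ≈ 8.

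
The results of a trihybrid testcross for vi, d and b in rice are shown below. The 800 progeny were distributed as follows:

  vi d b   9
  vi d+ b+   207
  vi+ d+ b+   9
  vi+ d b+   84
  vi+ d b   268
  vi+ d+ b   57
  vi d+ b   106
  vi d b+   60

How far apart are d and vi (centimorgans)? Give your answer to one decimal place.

The two most frequent reciprocal classes, vi d+ b+ and vi+ d b, are the parental types, so the F1 was vi d+ b+ / vi+ d b.
The two rarest classes, vi+ d+ b+ and vi d b, are the double crossovers. Comparing them with the parentals, only the vi allele has switched, so vi is the middle locus and the order is d – vi – b.
Crossovers in the d–vi interval produce the single-crossover classes vi d b+ and vi+ d+ b (60 + 57 = 117) plus the double crossovers (18).
RF(d–vi) = (117 + 18) / 800 = 135/800 = 0.1688 → 16.9 centimorgans.

16.9 centimorgans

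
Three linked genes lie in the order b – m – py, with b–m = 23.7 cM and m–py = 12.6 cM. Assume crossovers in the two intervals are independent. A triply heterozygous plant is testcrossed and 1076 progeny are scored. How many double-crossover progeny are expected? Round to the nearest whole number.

Map distances give recombination frequencies of 0.237 and 0.126 for the two intervals.
With no interference, expected double-crossover frequency = 0.237 × 0.126 = 0.02986.
Expected number = 0.02986 × 1076 = 32.13 ≈ 32.

32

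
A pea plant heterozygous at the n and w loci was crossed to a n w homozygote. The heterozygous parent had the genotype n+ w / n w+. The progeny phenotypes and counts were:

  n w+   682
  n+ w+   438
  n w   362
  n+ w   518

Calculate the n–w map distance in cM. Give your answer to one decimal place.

40.0 cM

The recombinant classes are n+ w+ and n w: 438 + 362 = 800.
Recombination frequency = 800/2000 = 0.4000 ≈ 40.0%, i.e. 40.0 cM.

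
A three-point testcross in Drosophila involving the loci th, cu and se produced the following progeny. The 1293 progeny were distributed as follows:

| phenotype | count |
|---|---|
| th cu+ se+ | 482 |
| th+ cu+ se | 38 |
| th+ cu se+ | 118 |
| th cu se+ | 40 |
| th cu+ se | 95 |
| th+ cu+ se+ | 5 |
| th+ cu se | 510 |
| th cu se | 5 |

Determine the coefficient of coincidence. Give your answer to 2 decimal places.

0.66

The two most frequent reciprocal classes, th+ cu se and th cu+ se+, are the parental types, so the F1 was th+ cu se / th cu+ se+.
The two rarest classes, th cu se and th+ cu+ se+, are the double crossovers. Comparing them with the parentals, only the th allele has switched, so th is the middle locus and the order is se – th – cu.
se–th: (213 + 10)/1293 = 0.1725; th–cu: (78 + 10)/1293 = 0.0681.
Expected DCO frequency = 0.1725 × 0.0681 ≈ 0.01175; observed = 10/1293 ≈ 0.00773.
Coefficient of coincidence = 0.00773/0.01175 ≈ 0.66.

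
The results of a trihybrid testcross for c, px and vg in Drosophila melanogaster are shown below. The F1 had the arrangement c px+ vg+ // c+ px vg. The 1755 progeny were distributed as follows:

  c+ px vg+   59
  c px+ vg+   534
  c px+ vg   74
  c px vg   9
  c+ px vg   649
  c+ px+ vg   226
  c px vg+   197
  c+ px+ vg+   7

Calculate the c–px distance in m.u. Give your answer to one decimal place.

25.0 m.u.

The two rarest classes, c+ px+ vg+ and c px vg, are the double crossovers. Comparing them with the parentals, only the c allele has switched, so c is the middle locus and the order is px – c – vg.
Crossovers in the px–c interval produce the single-crossover classes c px vg+ and c+ px+ vg (197 + 226 = 423) plus the double crossovers (16).
RF(px–c) = (423 + 16) / 1755 = 439/1755 = 0.2501 → 25.0 m.u.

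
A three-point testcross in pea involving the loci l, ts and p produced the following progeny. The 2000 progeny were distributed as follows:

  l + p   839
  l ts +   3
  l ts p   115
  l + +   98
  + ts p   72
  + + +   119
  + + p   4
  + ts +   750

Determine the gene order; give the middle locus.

The two most frequent reciprocal classes, l + p and + ts +, are the parental types, so the F1 was l + p / + ts +.
The two rarest classes, + + p and l ts +, are the double crossovers. Comparing them with the parentals, only the l allele has switched, so l is the middle locus and the order is ts – l – p.

l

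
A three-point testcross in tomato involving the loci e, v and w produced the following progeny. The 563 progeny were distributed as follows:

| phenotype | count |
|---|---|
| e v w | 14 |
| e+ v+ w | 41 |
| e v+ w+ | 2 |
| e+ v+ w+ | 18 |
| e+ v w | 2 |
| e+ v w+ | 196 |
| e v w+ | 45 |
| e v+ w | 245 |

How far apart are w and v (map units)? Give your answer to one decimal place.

The two most frequent reciprocal classes, e v+ w and e+ v w+, are the parental types, so the F1 was e v+ w / e+ v w+.
The two rarest classes, e v+ w+ and e+ v w, are the double crossovers. Comparing them with the parentals, only the w allele has switched, so w is the middle locus and the order is v – w – e.
Crossovers in the v–w interval produce the single-crossover classes e v w and e+ v+ w+ (14 + 18 = 32) plus the double crossovers (4).
RF(v–w) = (32 + 4) / 563 = 36/563 = 0.0639 → 6.4 map units.

6.4 map units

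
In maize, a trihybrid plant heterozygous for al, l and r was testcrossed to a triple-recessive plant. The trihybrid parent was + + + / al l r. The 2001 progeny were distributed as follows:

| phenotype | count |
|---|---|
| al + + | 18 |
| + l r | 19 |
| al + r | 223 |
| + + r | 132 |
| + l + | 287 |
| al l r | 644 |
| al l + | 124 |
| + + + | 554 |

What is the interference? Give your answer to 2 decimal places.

The two rarest classes, al + + and + l r, are the double crossovers. Comparing them with the parentals, only the al allele has switched, so al is the middle locus and the order is l – al – r.
l–al: (510 + 37)/2001 = 0.2734; al–r: (256 + 37)/2001 = 0.1464.
Expected DCO frequency = 0.2734 × 0.1464 ≈ 0.04003; observed = 37/2001 ≈ 0.01849.
Coefficient of coincidence = 0.01849/0.04003 ≈ 0.46; interference = 1 − 0.46 = 0.54.

0.54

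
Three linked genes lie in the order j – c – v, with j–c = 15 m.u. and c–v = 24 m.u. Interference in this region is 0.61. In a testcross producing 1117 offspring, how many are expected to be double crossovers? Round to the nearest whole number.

16

Map distances give recombination frequencies of 0.150 and 0.240 for the two intervals.
With interference 0.61 (so coincidence = 0.39), expected double-crossover frequency = 0.150 × 0.240 × 0.39 = 0.01404.
Expected number = 0.01404 × 1117 = 15.68 ≈ 16.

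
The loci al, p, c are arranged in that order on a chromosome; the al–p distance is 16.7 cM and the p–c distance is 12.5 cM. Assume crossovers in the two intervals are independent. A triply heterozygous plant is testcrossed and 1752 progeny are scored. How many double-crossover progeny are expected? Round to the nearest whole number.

Map distances give recombination frequencies of 0.167 and 0.125 for the two intervals.
With no interference, expected double-crossover frequency = 0.167 × 0.125 = 0.02087.
Expected number = 0.02087 × 1752 = 36.57 ≈ 37.

37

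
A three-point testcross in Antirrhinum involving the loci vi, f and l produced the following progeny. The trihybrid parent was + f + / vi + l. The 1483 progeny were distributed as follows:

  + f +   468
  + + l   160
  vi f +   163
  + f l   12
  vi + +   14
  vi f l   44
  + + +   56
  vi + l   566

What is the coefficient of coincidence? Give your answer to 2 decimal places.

The two rarest classes, + f l and vi + +, are the double crossovers. Comparing them with the parentals, only the l allele has switched, so l is the middle locus and the order is vi – l – f.
vi–l: (323 + 26)/1483 = 0.2353; l–f: (100 + 26)/1483 = 0.0850.
Expected DCO frequency = 0.2353 × 0.0850 ≈ 0.02000; observed = 26/1483 ≈ 0.01753.
Coefficient of coincidence = 0.01753/0.02000 ≈ 0.88.

0.88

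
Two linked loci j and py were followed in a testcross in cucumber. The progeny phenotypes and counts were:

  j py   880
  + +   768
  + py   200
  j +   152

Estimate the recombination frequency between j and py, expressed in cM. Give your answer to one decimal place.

17.6 cM

The two most frequent classes, + + (768) and j py (880), are the parental types, so the F1 was + + / j py.
The recombinant classes are + py and j +: 200 + 152 = 352.
Recombination frequency = 352/2000 = 0.1760 ≈ 17.6%, i.e. 17.6 cM.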